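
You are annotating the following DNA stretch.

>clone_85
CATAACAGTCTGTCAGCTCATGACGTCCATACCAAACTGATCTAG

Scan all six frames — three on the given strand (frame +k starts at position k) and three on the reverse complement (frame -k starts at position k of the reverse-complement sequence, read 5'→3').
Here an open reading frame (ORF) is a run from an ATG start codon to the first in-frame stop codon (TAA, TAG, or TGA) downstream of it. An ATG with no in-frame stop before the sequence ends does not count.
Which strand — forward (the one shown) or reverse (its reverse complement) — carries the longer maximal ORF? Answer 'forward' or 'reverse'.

forward

Reverse complement (5'→3'): CTAGATCAGTTTGGTATGGACGTCATGAGCTGACAGACTGTTATG
Frame +1: CAT AAC AGT CTG TCA GCT CAT GAC GTC CAT ACC AAA CTG ATC TAG — no ATG→stop ORF.
Frame +2: ATA ACA GTC TGT CAG CTC ATG ACG TCC ATA CCA AAC TGA TCT — ATG at 20, stop TGA at 38 → 21 nt.
Frame +3: TAA CAG TCT GTC AGC TCA TGA CGT CCA TAC CAA ACT GAT CTA — no ATG→stop ORF.
Frame -1: CTA GAT CAG TTT GGT ATG GAC GTC ATG AGC TGA CAG ACT GTT ATG — ATG at 16, stop TGA at 31 → 18 nt; ATG at 25, stop TGA at 31 → 9 nt.
Frame -2: TAG ATC AGT TTG GTA TGG ACG TCA TGA GCT GAC AGA CTG TTA — no ATG→stop ORF.
Frame -3: AGA TCA GTT TGG TAT GGA CGT CAT GAG CTG ACA GAC TGT TAT — no ATG→stop ORF.
Forward-strand max 21 nt; reverse-strand max 18 nt. The forward strand has the longer ORF.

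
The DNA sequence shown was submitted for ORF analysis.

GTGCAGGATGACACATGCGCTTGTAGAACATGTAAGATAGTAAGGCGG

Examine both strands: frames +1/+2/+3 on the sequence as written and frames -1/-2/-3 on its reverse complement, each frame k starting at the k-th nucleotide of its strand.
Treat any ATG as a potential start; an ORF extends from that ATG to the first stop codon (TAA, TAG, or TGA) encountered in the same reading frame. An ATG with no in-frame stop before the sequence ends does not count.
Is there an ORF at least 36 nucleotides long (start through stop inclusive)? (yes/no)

no

Reverse complement (5'→3'): CCGCCTTACTATCTTACATGTTCTACAAGCGCATGTGTCATCCTGCAC
Frame +1: GTG CAG GAT GAC ACA TGC GCT TGT AGA ACA TGT AAG ATA GTA AGG CGG — no ATG→stop ORF.
Frame +2: TGC AGG ATG ACA CAT GCG CTT GTA GAA CAT GTA AGA TAG TAA GGC — ATG at 8, stop TAG at 38 → 33 nt.
Frame +3: GCA GGA TGA CAC ATG CGC TTG TAG AAC ATG TAA GAT AGT AAG GCG — ATG at 15, stop TAG at 24 → 12 nt; ATG at 30, stop TAA at 33 → 6 nt.
Frame -1: CCG CCT TAC TAT CTT ACA TGT TCT ACA AGC GCA TGT GTC ATC CTG CAC — no ATG→stop ORF.
Frame -2: CGC CTT ACT ATC TTA CAT GTT CTA CAA GCG CAT GTG TCA TCC TGC — no ATG→stop ORF.
Frame -3: GCC TTA CTA TCT TAC ATG TTC TAC AAG CGC ATG TGT CAT CCT GCA — no ATG→stop ORF.
Largest ORF found is 33 nucleotides < 36, so no.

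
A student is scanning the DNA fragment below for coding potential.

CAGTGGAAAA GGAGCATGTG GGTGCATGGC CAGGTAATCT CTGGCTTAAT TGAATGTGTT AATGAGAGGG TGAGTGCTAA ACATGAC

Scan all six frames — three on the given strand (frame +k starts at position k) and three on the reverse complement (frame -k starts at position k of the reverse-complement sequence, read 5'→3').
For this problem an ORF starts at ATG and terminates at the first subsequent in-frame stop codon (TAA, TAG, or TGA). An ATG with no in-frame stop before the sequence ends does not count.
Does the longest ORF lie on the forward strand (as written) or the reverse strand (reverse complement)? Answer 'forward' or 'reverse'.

reverse

Reverse complement (5'→3'): GTCATGTTTAGCACTCACCCTCTCATTAACACATTCAATTAAGCCAGAGATTACCTGGCCATGCACCCACATGCTCCTTTTCCACTG
Frame +1: CAG TGG AAA AGG AGC ATG TGG GTG CAT GGC CAG GTA ATC TCT GGC TTA ATT GAA TGT GTT AAT GAG AGG GTG AGT GCT AAA CAT GAC — no ATG→stop ORF.
Frame +2: AGT GGA AAA GGA GCA TGT GGG TGC ATG GCC AGG TAA TCT CTG GCT TAA TTG AAT GTG TTA ATG AGA GGG TGA GTG CTA AAC ATG — ATG at 26, stop TAA at 35 → 12 nt; ATG at 62, stop TGA at 71 → 12 nt.
Frame +3: GTG GAA AAG GAG CAT GTG GGT GCA TGG CCA GGT AAT CTC TGG CTT AAT TGA ATG TGT TAA TGA GAG GGT GAG TGC TAA ACA TGA — ATG at 54, stop TAA at 60 → 9 nt.
Frame -1: GTC ATG TTT AGC ACT CAC CCT CTC ATT AAC ACA TTC AAT TAA GCC AGA GAT TAC CTG GCC ATG CAC CCA CAT GCT CCT TTT CCA CTG — ATG at 4, stop TAA at 40 → 39 nt.
Frame -2: TCA TGT TTA GCA CTC ACC CTC TCA TTA ACA CAT TCA ATT AAG CCA GAG ATT ACC TGG CCA TGC ACC CAC ATG CTC CTT TTC CAC — no ATG→stop ORF.
Frame -3: CAT GTT TAG CAC TCA CCC TCT CAT TAA CAC ATT CAA TTA AGC CAG AGA TTA CCT GGC CAT GCA CCC ACA TGC TCC TTT TCC ACT — no ATG→stop ORF.
Forward-strand max 12 nt; reverse-strand max 39 nt. The reverse strand has the longer ORF.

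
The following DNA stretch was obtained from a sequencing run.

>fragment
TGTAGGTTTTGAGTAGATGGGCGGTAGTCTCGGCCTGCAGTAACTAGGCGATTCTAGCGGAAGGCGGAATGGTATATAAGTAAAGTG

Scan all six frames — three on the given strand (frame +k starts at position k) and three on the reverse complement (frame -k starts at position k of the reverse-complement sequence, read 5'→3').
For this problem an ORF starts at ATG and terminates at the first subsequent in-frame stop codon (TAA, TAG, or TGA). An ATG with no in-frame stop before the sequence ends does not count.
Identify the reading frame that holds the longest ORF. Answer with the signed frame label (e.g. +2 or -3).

+2

Reverse complement (5'→3'): CACTTTACTTATATACCATTCCGCCTTCCGCTAGAATCGCCTAGTTACTGCAGGCCGAGACTACCGCCCATCTACTCAAAACCTACA
Frame +1: TGT AGG TTT TGA GTA GAT GGG CGG TAG TCT CGG CCT GCA GTA ACT AGG CGA TTC TAG CGG AAG GCG GAA TGG TAT ATA AGT AAA GTG — no ATG→stop ORF.
Frame +2: GTA GGT TTT GAG TAG ATG GGC GGT AGT CTC GGC CTG CAG TAA CTA GGC GAT TCT AGC GGA AGG CGG AAT GGT ATA TAA GTA AAG — ATG at 17, stop TAA at 41 → 27 nt.
Frame +3: TAG GTT TTG AGT AGA TGG GCG GTA GTC TCG GCC TGC AGT AAC TAG GCG ATT CTA GCG GAA GGC GGA ATG GTA TAT AAG TAA AGT — ATG at 69, stop TAA at 81 → 15 nt.
Frame -1: CAC TTT ACT TAT ATA CCA TTC CGC CTT CCG CTA GAA TCG CCT AGT TAC TGC AGG CCG AGA CTA CCG CCC ATC TAC TCA AAA CCT ACA — no ATG→stop ORF.
Frame -2: ACT TTA CTT ATA TAC CAT TCC GCC TTC CGC TAG AAT CGC CTA GTT ACT GCA GGC CGA GAC TAC CGC CCA TCT ACT CAA AAC CTA — no ATG→stop ORF.
Frame -3: CTT TAC TTA TAT ACC ATT CCG CCT TCC GCT AGA ATC GCC TAG TTA CTG CAG GCC GAG ACT ACC GCC CAT CTA CTC AAA ACC TAC — no ATG→stop ORF.
Longest ORF is 27 nt in frame +2 (positions 17–43).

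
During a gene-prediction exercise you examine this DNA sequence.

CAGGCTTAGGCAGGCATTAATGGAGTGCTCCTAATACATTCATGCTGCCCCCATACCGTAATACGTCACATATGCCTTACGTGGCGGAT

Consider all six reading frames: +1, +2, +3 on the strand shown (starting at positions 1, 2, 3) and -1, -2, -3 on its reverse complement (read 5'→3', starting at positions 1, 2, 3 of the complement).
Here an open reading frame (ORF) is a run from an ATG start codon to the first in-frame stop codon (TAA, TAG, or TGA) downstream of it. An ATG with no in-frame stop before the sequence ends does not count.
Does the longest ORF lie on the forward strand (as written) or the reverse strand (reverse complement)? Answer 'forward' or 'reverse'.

reverse

Reverse complement (5'→3'): ATCCGCCACGTAAGGCATATGTGACGTATTACGGTATGGGGGCAGCATGAATGTATTAGGAGCACTCCATTAATGCCTGCCTAAGCCTG
Frame +1: CAG GCT TAG GCA GGC ATT AAT GGA GTG CTC CTA ATA CAT TCA TGC TGC CCC CAT ACC GTA ATA CGT CAC ATA TGC CTT ACG TGG CGG — no ATG→stop ORF.
Frame +2: AGG CTT AGG CAG GCA TTA ATG GAG TGC TCC TAA TAC ATT CAT GCT GCC CCC ATA CCG TAA TAC GTC ACA TAT GCC TTA CGT GGC GGA — ATG at 20, stop TAA at 32 → 15 nt.
Frame +3: GGC TTA GGC AGG CAT TAA TGG AGT GCT CCT AAT ACA TTC ATG CTG CCC CCA TAC CGT AAT ACG TCA CAT ATG CCT TAC GTG GCG GAT — no ATG→stop ORF.
Frame -1: ATC CGC CAC GTA AGG CAT ATG TGA CGT ATT ACG GTA TGG GGG CAG CAT GAA TGT ATT AGG AGC ACT CCA TTA ATG CCT GCC TAA GCC — ATG at 19, stop TGA at 22 → 6 nt; ATG at 73, stop TAA at 82 → 12 nt.
Frame -2: TCC GCC ACG TAA GGC ATA TGT GAC GTA TTA CGG TAT GGG GGC AGC ATG AAT GTA TTA GGA GCA CTC CAT TAA TGC CTG CCT AAG CCT — ATG at 47, stop TAA at 71 → 27 nt.
Frame -3: CCG CCA CGT AAG GCA TAT GTG ACG TAT TAC GGT ATG GGG GCA GCA TGA ATG TAT TAG GAG CAC TCC ATT AAT GCC TGC CTA AGC CTG — ATG at 36, stop TGA at 48 → 15 nt; ATG at 51, stop TAG at 57 → 9 nt.
Forward-strand max 15 nt; reverse-strand max 27 nt. The reverse strand has the longer ORF.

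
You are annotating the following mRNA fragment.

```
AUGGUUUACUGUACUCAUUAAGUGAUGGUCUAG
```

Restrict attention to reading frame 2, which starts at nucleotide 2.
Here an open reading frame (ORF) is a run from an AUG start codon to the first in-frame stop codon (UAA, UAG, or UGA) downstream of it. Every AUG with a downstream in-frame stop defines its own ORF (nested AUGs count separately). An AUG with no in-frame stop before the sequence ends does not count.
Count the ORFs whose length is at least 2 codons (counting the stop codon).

0

Frame 2: UGG UUU ACU GUA CUC AUU AAG UGA UGG UCU — no AUG→stop ORF.
No ORF reaches 2 codons. Count = 0.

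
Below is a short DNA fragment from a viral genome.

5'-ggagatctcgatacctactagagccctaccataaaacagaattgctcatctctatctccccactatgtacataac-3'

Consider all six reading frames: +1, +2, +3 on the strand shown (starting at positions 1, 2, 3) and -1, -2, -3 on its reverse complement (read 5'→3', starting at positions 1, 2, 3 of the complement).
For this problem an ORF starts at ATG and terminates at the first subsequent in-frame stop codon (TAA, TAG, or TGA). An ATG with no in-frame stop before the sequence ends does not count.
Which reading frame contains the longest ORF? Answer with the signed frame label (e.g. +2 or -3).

Reverse complement (5'→3'): GTTATGTACATAGTGGGGAGATAGAGATGAGCAATTCTGTTTTATGGTAGGGCTCTAGTAGGTATCGAGATCTCC
Frame +1: GGA GAT CTC GAT ACC TAC TAG AGC CCT ACC ATA AAA CAG AAT TGC TCA TCT CTA TCT CCC CAC TAT GTA CAT AAC — no ATG→stop ORF.
Frame +2: GAG ATC TCG ATA CCT ACT AGA GCC CTA CCA TAA AAC AGA ATT GCT CAT CTC TAT CTC CCC ACT ATG TAC ATA — no ATG→stop ORF.
Frame +3: AGA TCT CGA TAC CTA CTA GAG CCC TAC CAT AAA ACA GAA TTG CTC ATC TCT ATC TCC CCA CTA TGT ACA TAA — no ATG→stop ORF.
Frame -1: GTT ATG TAC ATA GTG GGG AGA TAG AGA TGA GCA ATT CTG TTT TAT GGT AGG GCT CTA GTA GGT ATC GAG ATC TCC — ATG at 4, stop TAG at 22 → 21 nt.
Frame -2: TTA TGT ACA TAG TGG GGA GAT AGA GAT GAG CAA TTC TGT TTT ATG GTA GGG CTC TAG TAG GTA TCG AGA TCT — ATG at 44, stop TAG at 56 → 15 nt.
Frame -3: TAT GTA CAT AGT GGG GAG ATA GAG ATG AGC AAT TCT GTT TTA TGG TAG GGC TCT AGT AGG TAT CGA GAT CTC — ATG at 27, stop TAG at 48 → 24 nt.
Longest ORF is 24 nt in frame -3 (positions 27–50).

-3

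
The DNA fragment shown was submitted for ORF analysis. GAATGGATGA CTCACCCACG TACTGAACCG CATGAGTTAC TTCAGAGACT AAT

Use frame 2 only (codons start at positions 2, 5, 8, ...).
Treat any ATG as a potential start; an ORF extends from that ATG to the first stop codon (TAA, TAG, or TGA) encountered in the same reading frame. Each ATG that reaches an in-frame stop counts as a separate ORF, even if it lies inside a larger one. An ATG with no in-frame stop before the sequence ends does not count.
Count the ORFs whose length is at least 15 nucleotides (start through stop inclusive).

1

Frame 2: AAT GGA TGA CTC ACC CAC GTA CTG AAC CGC ATG AGT TAC TTC AGA GAC TAA — ATG at 32, stop TAA at 50 → 21 nt.
ORFs ≥ 15 nucleotides: frame 2 32–52 (21 nucleotides). Count = 1.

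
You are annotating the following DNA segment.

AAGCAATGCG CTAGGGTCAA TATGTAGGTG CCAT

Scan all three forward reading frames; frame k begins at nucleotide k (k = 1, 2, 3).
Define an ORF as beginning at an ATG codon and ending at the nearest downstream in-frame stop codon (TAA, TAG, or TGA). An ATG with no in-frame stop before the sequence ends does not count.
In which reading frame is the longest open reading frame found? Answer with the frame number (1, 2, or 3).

3

Frame 1: AAG CAA TGC GCT AGG GTC AAT ATG TAG GTG CCA — ATG at 22, stop TAG at 25 → 6 nt.
Frame 2: AGC AAT GCG CTA GGG TCA ATA TGT AGG TGC CAT — no ATG→stop ORF.
Frame 3: GCA ATG CGC TAG GGT CAA TAT GTA GGT GCC — ATG at 6, stop TAG at 12 → 9 nt.
Longest ORF is 9 nt in frame 3 (positions 6–14).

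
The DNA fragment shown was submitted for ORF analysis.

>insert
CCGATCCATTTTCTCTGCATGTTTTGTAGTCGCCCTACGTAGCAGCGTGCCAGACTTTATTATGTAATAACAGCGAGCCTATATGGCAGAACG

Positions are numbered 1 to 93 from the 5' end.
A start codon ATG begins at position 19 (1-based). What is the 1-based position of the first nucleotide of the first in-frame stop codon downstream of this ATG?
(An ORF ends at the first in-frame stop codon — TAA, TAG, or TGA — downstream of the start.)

40

Codons from position 19: ATG (19–21), TTT (22–24), TGT (25–27), AGT (28–30), CGC (31–33), CCT (34–36), ACG (37–39), TAG (40–42).
TAG is a stop codon; it begins at position 40.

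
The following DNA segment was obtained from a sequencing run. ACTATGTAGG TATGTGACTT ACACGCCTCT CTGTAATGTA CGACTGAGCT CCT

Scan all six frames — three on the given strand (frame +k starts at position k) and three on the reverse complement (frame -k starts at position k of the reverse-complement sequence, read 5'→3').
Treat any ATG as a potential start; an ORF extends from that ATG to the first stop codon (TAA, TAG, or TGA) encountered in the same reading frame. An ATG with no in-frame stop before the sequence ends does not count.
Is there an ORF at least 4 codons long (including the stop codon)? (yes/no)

yes

Reverse complement (5'→3'): AGGAGCTCAGTCGTACATTACAGAGAGGCGTGTAAGTCACATACCTACATAGT
Frame +1: ACT ATG TAG GTA TGT GAC TTA CAC GCC TCT CTG TAA TGT ACG ACT GAG CTC — ATG at 4, stop TAG at 7 → 6 nt.
Frame +2: CTA TGT AGG TAT GTG ACT TAC ACG CCT CTC TGT AAT GTA CGA CTG AGC TCC — no ATG→stop ORF.
Frame +3: TAT GTA GGT ATG TGA CTT ACA CGC CTC TCT GTA ATG TAC GAC TGA GCT CCT — ATG at 12, stop TGA at 15 → 6 nt; ATG at 36, stop TGA at 45 → 12 nt.
Frame -1: AGG AGC TCA GTC GTA CAT TAC AGA GAG GCG TGT AAG TCA CAT ACC TAC ATA — no ATG→stop ORF.
Frame -2: GGA GCT CAG TCG TAC ATT ACA GAG AGG CGT GTA AGT CAC ATA CCT ACA TAG — no ATG→stop ORF.
Frame -3: GAG CTC AGT CGT ACA TTA CAG AGA GGC GTG TAA GTC ACA TAC CTA CAT AGT — no ATG→stop ORF.
Frame +3 has an ORF of 4 codons (positions 36–47) ≥ 4, so yes.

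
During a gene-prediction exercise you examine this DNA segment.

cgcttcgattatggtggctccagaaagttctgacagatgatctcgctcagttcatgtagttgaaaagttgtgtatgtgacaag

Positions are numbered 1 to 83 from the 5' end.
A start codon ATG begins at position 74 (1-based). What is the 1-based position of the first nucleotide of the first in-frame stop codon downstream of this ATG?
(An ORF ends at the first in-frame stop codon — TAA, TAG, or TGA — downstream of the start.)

Codons from position 74: ATG (74–76), TGA (77–79).
TGA is a stop codon; it begins at position 77.

77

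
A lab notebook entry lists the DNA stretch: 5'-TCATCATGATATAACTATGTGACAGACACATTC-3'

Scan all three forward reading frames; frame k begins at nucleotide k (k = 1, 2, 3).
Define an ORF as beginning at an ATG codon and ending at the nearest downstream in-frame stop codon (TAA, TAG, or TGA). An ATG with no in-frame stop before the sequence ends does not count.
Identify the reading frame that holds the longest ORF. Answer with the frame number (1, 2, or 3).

3

Frame 1: TCA TCA TGA TAT AAC TAT GTG ACA GAC ACA TTC — no ATG→stop ORF.
Frame 2: CAT CAT GAT ATA ACT ATG TGA CAG ACA CAT — ATG at 17, stop TGA at 20 → 6 nt.
Frame 3: ATC ATG ATA TAA CTA TGT GAC AGA CAC ATT — ATG at 6, stop TAA at 12 → 9 nt.
Longest ORF is 9 nt in frame 3 (positions 6–14).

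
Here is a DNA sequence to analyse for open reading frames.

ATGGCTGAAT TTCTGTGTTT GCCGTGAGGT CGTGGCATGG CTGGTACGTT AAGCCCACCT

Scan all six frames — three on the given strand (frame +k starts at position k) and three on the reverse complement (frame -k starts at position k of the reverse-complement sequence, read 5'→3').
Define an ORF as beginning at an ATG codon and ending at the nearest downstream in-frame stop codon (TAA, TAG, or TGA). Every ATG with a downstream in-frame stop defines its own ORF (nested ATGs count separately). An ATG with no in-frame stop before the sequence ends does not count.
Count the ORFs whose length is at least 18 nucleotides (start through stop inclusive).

Reverse complement (5'→3'): AGGTGGGCTTAACGTACCAGCCATGCCACGACCTCACGGCAAACACAGAAATTCAGCCAT
Frame +1: ATG GCT GAA TTT CTG TGT TTG CCG TGA GGT CGT GGC ATG GCT GGT ACG TTA AGC CCA CCT — ATG at 1, stop TGA at 25 → 27 nt.
Frame +2: TGG CTG AAT TTC TGT GTT TGC CGT GAG GTC GTG GCA TGG CTG GTA CGT TAA GCC CAC — no ATG→stop ORF.
Frame +3: GGC TGA ATT TCT GTG TTT GCC GTG AGG TCG TGG CAT GGC TGG TAC GTT AAG CCC ACC — no ATG→stop ORF.
Frame -1: AGG TGG GCT TAA CGT ACC AGC CAT GCC ACG ACC TCA CGG CAA ACA CAG AAA TTC AGC CAT — no ATG→stop ORF.
Frame -2: GGT GGG CTT AAC GTA CCA GCC ATG CCA CGA CCT CAC GGC AAA CAC AGA AAT TCA GCC — no ATG→stop ORF.
Frame -3: GTG GGC TTA ACG TAC CAG CCA TGC CAC GAC CTC ACG GCA AAC ACA GAA ATT CAG CCA — no ATG→stop ORF.
ORFs ≥ 18 nucleotides: frame +1 1–27 (27 nucleotides). Count = 1.

1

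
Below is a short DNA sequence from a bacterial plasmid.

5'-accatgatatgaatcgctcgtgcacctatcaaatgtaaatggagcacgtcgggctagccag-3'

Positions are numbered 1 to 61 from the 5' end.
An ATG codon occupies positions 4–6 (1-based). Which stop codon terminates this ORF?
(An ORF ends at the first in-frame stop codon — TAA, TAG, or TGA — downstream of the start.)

TGA

Codons from position 4: ATG (4–6), ATA (7–9), TGA (10–12).
The first in-frame stop codon is TGA.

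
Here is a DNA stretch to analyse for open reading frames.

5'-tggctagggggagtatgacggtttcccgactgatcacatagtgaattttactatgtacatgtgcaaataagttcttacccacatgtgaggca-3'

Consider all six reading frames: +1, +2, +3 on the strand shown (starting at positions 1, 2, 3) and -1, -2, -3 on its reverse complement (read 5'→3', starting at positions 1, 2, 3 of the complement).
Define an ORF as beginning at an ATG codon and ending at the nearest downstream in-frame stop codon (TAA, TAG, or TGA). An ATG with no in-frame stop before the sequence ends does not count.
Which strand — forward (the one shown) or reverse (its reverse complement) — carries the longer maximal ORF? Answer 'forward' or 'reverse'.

Reverse complement (5'→3'): TGCCTCACATGTGGGTAAGAACTTATTTGCACATGTACATAGTAAAATTCACTATGTGATCAGTCGGGAAACCGTCATACTCCCCCTAGCCA
Frame +1: TGG CTA GGG GGA GTA TGA CGG TTT CCC GAC TGA TCA CAT AGT GAA TTT TAC TAT GTA CAT GTG CAA ATA AGT TCT TAC CCA CAT GTG AGG — no ATG→stop ORF.
Frame +2: GGC TAG GGG GAG TAT GAC GGT TTC CCG ACT GAT CAC ATA GTG AAT TTT ACT ATG TAC ATG TGC AAA TAA GTT CTT ACC CAC ATG TGA GGC — ATG at 53, stop TAA at 68 → 18 nt; ATG at 59, stop TAA at 68 → 12 nt; ATG at 83, stop TGA at 86 → 6 nt.
Frame +3: GCT AGG GGG AGT ATG ACG GTT TCC CGA CTG ATC ACA TAG TGA ATT TTA CTA TGT ACA TGT GCA AAT AAG TTC TTA CCC ACA TGT GAG GCA — ATG at 15, stop TAG at 39 → 27 nt.
Frame -1: TGC CTC ACA TGT GGG TAA GAA CTT ATT TGC ACA TGT ACA TAG TAA AAT TCA CTA TGT GAT CAG TCG GGA AAC CGT CAT ACT CCC CCT AGC — no ATG→stop ORF.
Frame -2: GCC TCA CAT GTG GGT AAG AAC TTA TTT GCA CAT GTA CAT AGT AAA ATT CAC TAT GTG ATC AGT CGG GAA ACC GTC ATA CTC CCC CTA GCC — no ATG→stop ORF.
Frame -3: CCT CAC ATG TGG GTA AGA ACT TAT TTG CAC ATG TAC ATA GTA AAA TTC ACT ATG TGA TCA GTC GGG AAA CCG TCA TAC TCC CCC TAG CCA — ATG at 9, stop TGA at 57 → 51 nt; ATG at 33, stop TGA at 57 → 27 nt; ATG at 54, stop TGA at 57 → 6 nt.
Forward-strand max 27 nt; reverse-strand max 51 nt. The reverse strand has the longer ORF.

reverse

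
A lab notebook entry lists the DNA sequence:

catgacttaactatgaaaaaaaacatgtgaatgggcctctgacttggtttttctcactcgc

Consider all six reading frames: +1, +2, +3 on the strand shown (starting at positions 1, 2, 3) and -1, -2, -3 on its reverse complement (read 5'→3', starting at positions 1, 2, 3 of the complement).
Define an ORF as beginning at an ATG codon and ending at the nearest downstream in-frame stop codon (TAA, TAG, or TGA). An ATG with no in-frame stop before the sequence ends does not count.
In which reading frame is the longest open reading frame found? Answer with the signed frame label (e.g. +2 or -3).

+1

Reverse complement (5'→3'): GCGAGTGAGAAAAACCAAGTCAGAGGCCCATTCACATGTTTTTTTTCATAGTTAAGTCATG
Frame +1: CAT GAC TTA ACT ATG AAA AAA AAC ATG TGA ATG GGC CTC TGA CTT GGT TTT TCT CAC TCG — ATG at 13, stop TGA at 28 → 18 nt; ATG at 25, stop TGA at 28 → 6 nt; ATG at 31, stop TGA at 40 → 12 nt.
Frame +2: ATG ACT TAA CTA TGA AAA AAA ACA TGT GAA TGG GCC TCT GAC TTG GTT TTT CTC ACT CGC — ATG at 2, stop TAA at 8 → 9 nt.
Frame +3: TGA CTT AAC TAT GAA AAA AAA CAT GTG AAT GGG CCT CTG ACT TGG TTT TTC TCA CTC — no ATG→stop ORF.
Frame -1: GCG AGT GAG AAA AAC CAA GTC AGA GGC CCA TTC ACA TGT TTT TTT TCA TAG TTA AGT CAT — no ATG→stop ORF.
Frame -2: CGA GTG AGA AAA ACC AAG TCA GAG GCC CAT TCA CAT GTT TTT TTT CAT AGT TAA GTC ATG — no ATG→stop ORF.
Frame -3: GAG TGA GAA AAA CCA AGT CAG AGG CCC ATT CAC ATG TTT TTT TTC ATA GTT AAG TCA — no ATG→stop ORF.
Longest ORF is 18 nt in frame +1 (positions 13–30).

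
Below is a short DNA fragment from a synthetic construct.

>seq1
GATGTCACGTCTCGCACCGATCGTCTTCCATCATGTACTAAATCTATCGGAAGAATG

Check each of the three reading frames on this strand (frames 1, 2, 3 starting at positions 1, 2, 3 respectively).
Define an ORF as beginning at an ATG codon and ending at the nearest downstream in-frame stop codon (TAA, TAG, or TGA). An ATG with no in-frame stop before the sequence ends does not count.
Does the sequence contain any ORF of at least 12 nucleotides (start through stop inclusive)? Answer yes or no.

no

Frame 1: GAT GTC ACG TCT CGC ACC GAT CGT CTT CCA TCA TGT ACT AAA TCT ATC GGA AGA ATG — no ATG→stop ORF.
Frame 2: ATG TCA CGT CTC GCA CCG ATC GTC TTC CAT CAT GTA CTA AAT CTA TCG GAA GAA — no ATG→stop ORF.
Frame 3: TGT CAC GTC TCG CAC CGA TCG TCT TCC ATC ATG TAC TAA ATC TAT CGG AAG AAT — ATG at 33, stop TAA at 39 → 9 nt.
Largest ORF found is 9 nucleotides < 12, so no.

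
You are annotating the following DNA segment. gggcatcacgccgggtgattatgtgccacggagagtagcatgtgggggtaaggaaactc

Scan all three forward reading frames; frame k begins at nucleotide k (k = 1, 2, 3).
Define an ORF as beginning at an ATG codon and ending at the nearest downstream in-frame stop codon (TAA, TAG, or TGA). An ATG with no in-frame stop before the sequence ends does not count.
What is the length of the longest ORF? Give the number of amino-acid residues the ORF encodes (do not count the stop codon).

Frame 1: GGG CAT CAC GCC GGG TGA TTA TGT GCC ACG GAG AGT AGC ATG TGG GGG TAA GGA AAC — ATG at 40, stop TAA at 49 → 12 nt.
Frame 2: GGC ATC ACG CCG GGT GAT TAT GTG CCA CGG AGA GTA GCA TGT GGG GGT AAG GAA ACT — no ATG→stop ORF.
Frame 3: GCA TCA CGC CGG GTG ATT ATG TGC CAC GGA GAG TAG CAT GTG GGG GTA AGG AAA CTC — ATG at 21, stop TAG at 36 → 18 nt.
Longest: frame 3, positions 21–38, 18 nt = 6 codons = 5 aa. → 5 amino acids.

5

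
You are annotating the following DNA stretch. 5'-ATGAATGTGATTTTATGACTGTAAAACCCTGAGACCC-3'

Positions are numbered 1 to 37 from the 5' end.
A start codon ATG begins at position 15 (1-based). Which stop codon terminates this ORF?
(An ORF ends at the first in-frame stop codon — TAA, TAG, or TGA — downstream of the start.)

TGA

Codons from position 15: ATG (15–17), ACT (18–20), GTA (21–23), AAA (24–26), CCC (27–29), TGA (30–32).
The first in-frame stop codon is TGA.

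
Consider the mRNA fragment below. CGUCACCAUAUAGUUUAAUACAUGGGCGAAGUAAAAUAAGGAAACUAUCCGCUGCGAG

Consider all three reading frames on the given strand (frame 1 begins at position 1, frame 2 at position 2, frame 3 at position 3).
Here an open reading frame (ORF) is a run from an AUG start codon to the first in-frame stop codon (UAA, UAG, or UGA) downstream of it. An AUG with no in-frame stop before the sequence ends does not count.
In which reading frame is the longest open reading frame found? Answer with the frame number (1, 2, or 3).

1

Frame 1: CGU CAC CAU AUA GUU UAA UAC AUG GGC GAA GUA AAA UAA GGA AAC UAU CCG CUG CGA — AUG at 22, stop UAA at 37 → 18 nt.
Frame 2: GUC ACC AUA UAG UUU AAU ACA UGG GCG AAG UAA AAU AAG GAA ACU AUC CGC UGC GAG — no AUG→stop ORF.
Frame 3: UCA CCA UAU AGU UUA AUA CAU GGG CGA AGU AAA AUA AGG AAA CUA UCC GCU GCG — no AUG→stop ORF.
Longest ORF is 18 nt in frame 1 (positions 22–39).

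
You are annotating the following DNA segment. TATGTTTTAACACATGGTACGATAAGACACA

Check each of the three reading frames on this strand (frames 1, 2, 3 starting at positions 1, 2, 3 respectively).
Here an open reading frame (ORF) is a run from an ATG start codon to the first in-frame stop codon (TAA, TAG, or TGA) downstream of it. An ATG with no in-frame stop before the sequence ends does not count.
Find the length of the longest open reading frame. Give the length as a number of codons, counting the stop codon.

Frame 1: TAT GTT TTA ACA CAT GGT ACG ATA AGA CAC — no ATG→stop ORF.
Frame 2: ATG TTT TAA CAC ATG GTA CGA TAA GAC ACA — ATG at 2, stop TAA at 8 → 9 nt; ATG at 14, stop TAA at 23 → 12 nt.
Frame 3: TGT TTT AAC ACA TGG TAC GAT AAG ACA — no ATG→stop ORF.
Longest: frame 2, positions 14–25, 12 nt = 4 codons = 3 aa. → 4 codons.

4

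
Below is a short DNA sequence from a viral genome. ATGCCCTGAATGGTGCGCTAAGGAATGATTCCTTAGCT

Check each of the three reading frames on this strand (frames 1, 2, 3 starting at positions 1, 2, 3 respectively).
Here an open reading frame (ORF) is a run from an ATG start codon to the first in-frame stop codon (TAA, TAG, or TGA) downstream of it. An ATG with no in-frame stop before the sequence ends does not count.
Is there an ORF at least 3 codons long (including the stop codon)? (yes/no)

Frame 1: ATG CCC TGA ATG GTG CGC TAA GGA ATG ATT CCT TAG — ATG at 1, stop TGA at 7 → 9 nt; ATG at 10, stop TAA at 19 → 12 nt; ATG at 25, stop TAG at 34 → 12 nt.
Frame 2: TGC CCT GAA TGG TGC GCT AAG GAA TGA TTC CTT AGC — no ATG→stop ORF.
Frame 3: GCC CTG AAT GGT GCG CTA AGG AAT GAT TCC TTA GCT — no ATG→stop ORF.
Frame 1 has an ORF of 3 codons (positions 1–9) ≥ 3, so yes.

yes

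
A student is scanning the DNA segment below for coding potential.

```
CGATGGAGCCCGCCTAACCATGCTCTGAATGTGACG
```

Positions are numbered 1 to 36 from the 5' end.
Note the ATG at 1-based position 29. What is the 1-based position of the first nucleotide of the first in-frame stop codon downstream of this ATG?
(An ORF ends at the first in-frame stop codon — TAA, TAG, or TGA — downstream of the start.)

32

Codons from position 29: ATG (29–31), TGA (32–34).
TGA is a stop codon; it begins at position 32.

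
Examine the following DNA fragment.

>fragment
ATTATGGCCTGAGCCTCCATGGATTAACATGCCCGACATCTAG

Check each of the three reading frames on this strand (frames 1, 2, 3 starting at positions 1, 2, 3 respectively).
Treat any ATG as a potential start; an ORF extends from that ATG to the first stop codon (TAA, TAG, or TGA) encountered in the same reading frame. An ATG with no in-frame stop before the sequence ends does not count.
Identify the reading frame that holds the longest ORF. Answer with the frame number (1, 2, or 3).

2

Frame 1: ATT ATG GCC TGA GCC TCC ATG GAT TAA CAT GCC CGA CAT CTA — ATG at 4, stop TGA at 10 → 9 nt; ATG at 19, stop TAA at 25 → 9 nt.
Frame 2: TTA TGG CCT GAG CCT CCA TGG ATT AAC ATG CCC GAC ATC TAG — ATG at 29, stop TAG at 41 → 15 nt.
Frame 3: TAT GGC CTG AGC CTC CAT GGA TTA ACA TGC CCG ACA TCT — no ATG→stop ORF.
Longest ORF is 15 nt in frame 2 (positions 29–43).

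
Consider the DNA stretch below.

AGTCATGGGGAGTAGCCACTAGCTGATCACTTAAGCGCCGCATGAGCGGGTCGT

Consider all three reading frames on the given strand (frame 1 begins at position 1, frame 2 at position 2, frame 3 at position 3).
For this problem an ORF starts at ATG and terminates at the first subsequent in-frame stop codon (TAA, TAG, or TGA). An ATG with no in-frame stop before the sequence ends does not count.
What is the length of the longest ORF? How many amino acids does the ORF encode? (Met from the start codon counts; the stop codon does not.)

5

Frame 1: AGT CAT GGG GAG TAG CCA CTA GCT GAT CAC TTA AGC GCC GCA TGA GCG GGT CGT — no ATG→stop ORF.
Frame 2: GTC ATG GGG AGT AGC CAC TAG CTG ATC ACT TAA GCG CCG CAT GAG CGG GTC — ATG at 5, stop TAG at 20 → 18 nt.
Frame 3: TCA TGG GGA GTA GCC ACT AGC TGA TCA CTT AAG CGC CGC ATG AGC GGG TCG — no ATG→stop ORF.
Longest: frame 2, positions 5–22, 18 nt = 6 codons = 5 aa. → 5 amino acids.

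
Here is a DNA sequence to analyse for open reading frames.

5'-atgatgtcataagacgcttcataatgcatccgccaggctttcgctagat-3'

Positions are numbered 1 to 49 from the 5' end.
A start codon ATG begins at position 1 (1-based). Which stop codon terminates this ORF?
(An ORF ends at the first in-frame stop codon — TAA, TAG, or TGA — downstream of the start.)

Codons from position 1: ATG (1–3), ATG (4–6), TCA (7–9), TAA (10–12).
The first in-frame stop codon is TAA.

TAA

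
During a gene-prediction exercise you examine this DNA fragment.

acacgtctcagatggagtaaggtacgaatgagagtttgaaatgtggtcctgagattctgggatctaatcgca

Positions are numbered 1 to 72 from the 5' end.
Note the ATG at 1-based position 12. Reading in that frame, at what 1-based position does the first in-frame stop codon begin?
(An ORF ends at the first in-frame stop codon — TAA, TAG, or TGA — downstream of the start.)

Codons from position 12: ATG (12–14), GAG (15–17), TAA (18–20).
TAA is a stop codon; it begins at position 18.

18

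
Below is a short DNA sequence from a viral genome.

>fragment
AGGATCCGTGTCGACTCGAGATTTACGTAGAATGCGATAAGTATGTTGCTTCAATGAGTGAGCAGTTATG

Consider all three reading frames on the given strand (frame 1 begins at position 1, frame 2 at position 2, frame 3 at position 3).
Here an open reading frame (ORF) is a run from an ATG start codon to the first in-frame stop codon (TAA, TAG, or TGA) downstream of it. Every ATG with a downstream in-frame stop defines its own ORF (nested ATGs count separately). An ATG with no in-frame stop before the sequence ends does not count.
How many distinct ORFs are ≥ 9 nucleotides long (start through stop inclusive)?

2

Frame 1: AGG ATC CGT GTC GAC TCG AGA TTT ACG TAG AAT GCG ATA AGT ATG TTG CTT CAA TGA GTG AGC AGT TAT — ATG at 43, stop TGA at 55 → 15 nt.
Frame 2: GGA TCC GTG TCG ACT CGA GAT TTA CGT AGA ATG CGA TAA GTA TGT TGC TTC AAT GAG TGA GCA GTT ATG — ATG at 32, stop TAA at 38 → 9 nt.
Frame 3: GAT CCG TGT CGA CTC GAG ATT TAC GTA GAA TGC GAT AAG TAT GTT GCT TCA ATG AGT GAG CAG TTA — no ATG→stop ORF.
ORFs ≥ 9 nucleotides: frame 1 43–57 (15 nucleotides), frame 2 32–40 (9 nucleotides). Count = 2.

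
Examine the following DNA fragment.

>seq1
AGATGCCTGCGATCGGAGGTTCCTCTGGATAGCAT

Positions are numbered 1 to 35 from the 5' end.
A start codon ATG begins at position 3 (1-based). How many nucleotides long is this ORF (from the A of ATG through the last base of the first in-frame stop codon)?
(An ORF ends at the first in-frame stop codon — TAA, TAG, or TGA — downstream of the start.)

30

Codons from position 3: ATG (3–5), CCT (6–8), GCG (9–11), ATC (12–14), GGA (15–17), GGT (18–20), TCC (21–23), TCT (24–26), GGA (27–29), TAG (30–32).
TAG is the first in-frame stop; ORF spans 3–32, 30 nucleotides.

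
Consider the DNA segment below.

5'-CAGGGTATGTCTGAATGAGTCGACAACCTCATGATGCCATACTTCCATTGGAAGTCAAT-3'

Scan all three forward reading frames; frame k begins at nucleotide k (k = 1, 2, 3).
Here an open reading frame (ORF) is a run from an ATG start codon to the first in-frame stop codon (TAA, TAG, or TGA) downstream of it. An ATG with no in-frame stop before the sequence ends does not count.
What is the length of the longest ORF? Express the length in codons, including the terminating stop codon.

4

Frame 1: CAG GGT ATG TCT GAA TGA GTC GAC AAC CTC ATG ATG CCA TAC TTC CAT TGG AAG TCA — ATG at 7, stop TGA at 16 → 12 nt.
Frame 2: AGG GTA TGT CTG AAT GAG TCG ACA ACC TCA TGA TGC CAT ACT TCC ATT GGA AGT CAA — no ATG→stop ORF.
Frame 3: GGG TAT GTC TGA ATG AGT CGA CAA CCT CAT GAT GCC ATA CTT CCA TTG GAA GTC AAT — no ATG→stop ORF.
Longest: frame 1, positions 7–18, 12 nt = 4 codons = 3 aa. → 4 codons.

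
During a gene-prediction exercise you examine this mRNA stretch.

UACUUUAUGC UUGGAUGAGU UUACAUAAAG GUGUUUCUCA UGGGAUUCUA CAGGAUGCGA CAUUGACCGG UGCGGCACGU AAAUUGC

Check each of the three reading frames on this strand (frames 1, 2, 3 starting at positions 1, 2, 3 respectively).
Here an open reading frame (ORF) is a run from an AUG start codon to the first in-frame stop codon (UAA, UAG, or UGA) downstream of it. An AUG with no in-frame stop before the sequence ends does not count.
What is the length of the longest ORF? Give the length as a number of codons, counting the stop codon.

9

Frame 1: UAC UUU AUG CUU GGA UGA GUU UAC AUA AAG GUG UUU CUC AUG GGA UUC UAC AGG AUG CGA CAU UGA CCG GUG CGG CAC GUA AAU UGC — AUG at 7, stop UGA at 16 → 12 nt; AUG at 40, stop UGA at 64 → 27 nt; AUG at 55, stop UGA at 64 → 12 nt.
Frame 2: ACU UUA UGC UUG GAU GAG UUU ACA UAA AGG UGU UUC UCA UGG GAU UCU ACA GGA UGC GAC AUU GAC CGG UGC GGC ACG UAA AUU — no AUG→stop ORF.
Frame 3: CUU UAU GCU UGG AUG AGU UUA CAU AAA GGU GUU UCU CAU GGG AUU CUA CAG GAU GCG ACA UUG ACC GGU GCG GCA CGU AAA UUG — no AUG→stop ORF.
Longest: frame 1, positions 40–66, 27 nt = 9 codons = 8 aa. → 9 codons.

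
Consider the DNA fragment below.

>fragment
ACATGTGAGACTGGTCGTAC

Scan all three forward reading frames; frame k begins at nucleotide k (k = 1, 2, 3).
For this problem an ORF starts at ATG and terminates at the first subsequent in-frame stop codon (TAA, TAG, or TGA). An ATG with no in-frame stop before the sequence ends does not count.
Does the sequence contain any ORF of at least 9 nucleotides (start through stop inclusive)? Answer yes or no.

Frame 1: ACA TGT GAG ACT GGT CGT — no ATG→stop ORF.
Frame 2: CAT GTG AGA CTG GTC GTA — no ATG→stop ORF.
Frame 3: ATG TGA GAC TGG TCG TAC — ATG at 3, stop TGA at 6 → 6 nt.
Largest ORF found is 6 nucleotides < 9, so no.

no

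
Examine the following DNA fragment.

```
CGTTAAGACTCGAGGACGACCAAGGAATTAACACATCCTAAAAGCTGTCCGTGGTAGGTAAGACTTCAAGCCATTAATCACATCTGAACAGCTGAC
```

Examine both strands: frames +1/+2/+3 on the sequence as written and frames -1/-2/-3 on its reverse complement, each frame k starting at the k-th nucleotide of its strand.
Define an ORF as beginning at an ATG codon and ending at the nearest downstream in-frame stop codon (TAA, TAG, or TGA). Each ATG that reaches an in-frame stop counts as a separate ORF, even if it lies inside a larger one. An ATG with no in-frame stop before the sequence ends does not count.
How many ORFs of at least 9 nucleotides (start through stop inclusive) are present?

2

Reverse complement (5'→3'): GTCAGCTGTTCAGATGTGATTAATGGCTTGAAGTCTTACCTACCACGGACAGCTTTTAGGATGTGTTAATTCCTTGGTCGTCCTCGAGTCTTAACG
Frame +1: CGT TAA GAC TCG AGG ACG ACC AAG GAA TTA ACA CAT CCT AAA AGC TGT CCG TGG TAG GTA AGA CTT CAA GCC ATT AAT CAC ATC TGA ACA GCT GAC — no ATG→stop ORF.
Frame +2: GTT AAG ACT CGA GGA CGA CCA AGG AAT TAA CAC ATC CTA AAA GCT GTC CGT GGT AGG TAA GAC TTC AAG CCA TTA ATC ACA TCT GAA CAG CTG — no ATG→stop ORF.
Frame +3: TTA AGA CTC GAG GAC GAC CAA GGA ATT AAC ACA TCC TAA AAG CTG TCC GTG GTA GGT AAG ACT TCA AGC CAT TAA TCA CAT CTG AAC AGC TGA — no ATG→stop ORF.
Frame -1: GTC AGC TGT TCA GAT GTG ATT AAT GGC TTG AAG TCT TAC CTA CCA CGG ACA GCT TTT AGG ATG TGT TAA TTC CTT GGT CGT CCT CGA GTC TTA ACG — ATG at 61, stop TAA at 67 → 9 nt.
Frame -2: TCA GCT GTT CAG ATG TGA TTA ATG GCT TGA AGT CTT ACC TAC CAC GGA CAG CTT TTA GGA TGT GTT AAT TCC TTG GTC GTC CTC GAG TCT TAA — ATG at 14, stop TGA at 17 → 6 nt; ATG at 23, stop TGA at 29 → 9 nt.
Frame -3: CAG CTG TTC AGA TGT GAT TAA TGG CTT GAA GTC TTA CCT ACC ACG GAC AGC TTT TAG GAT GTG TTA ATT CCT TGG TCG TCC TCG AGT CTT AAC — no ATG→stop ORF.
ORFs ≥ 9 nucleotides: frame -1 61–69 (9 nucleotides), frame -2 23–31 (9 nucleotides). Count = 2.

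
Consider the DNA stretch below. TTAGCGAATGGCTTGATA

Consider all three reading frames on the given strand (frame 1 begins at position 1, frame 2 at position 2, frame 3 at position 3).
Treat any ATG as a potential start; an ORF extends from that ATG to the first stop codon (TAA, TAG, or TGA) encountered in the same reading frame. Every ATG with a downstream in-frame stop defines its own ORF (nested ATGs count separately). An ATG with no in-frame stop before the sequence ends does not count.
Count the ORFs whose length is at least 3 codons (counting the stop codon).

Frame 1: TTA GCG AAT GGC TTG ATA — no ATG→stop ORF.
Frame 2: TAG CGA ATG GCT TGA — ATG at 8, stop TGA at 14 → 9 nt.
Frame 3: AGC GAA TGG CTT GAT — no ATG→stop ORF.
ORFs ≥ 3 codons: frame 2 8–16 (3 codons). Count = 1.

1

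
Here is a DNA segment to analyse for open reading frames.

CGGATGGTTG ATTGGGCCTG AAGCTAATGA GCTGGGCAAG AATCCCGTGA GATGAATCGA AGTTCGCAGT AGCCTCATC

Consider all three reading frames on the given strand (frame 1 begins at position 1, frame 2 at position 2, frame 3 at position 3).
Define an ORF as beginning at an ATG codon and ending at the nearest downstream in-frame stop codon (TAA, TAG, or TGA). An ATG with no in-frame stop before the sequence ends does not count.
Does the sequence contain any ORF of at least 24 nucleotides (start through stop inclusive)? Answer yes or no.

yes

Frame 1: CGG ATG GTT GAT TGG GCC TGA AGC TAA TGA GCT GGG CAA GAA TCC CGT GAG ATG AAT CGA AGT TCG CAG TAG CCT CAT — ATG at 4, stop TGA at 19 → 18 nt; ATG at 52, stop TAG at 70 → 21 nt.
Frame 2: GGA TGG TTG ATT GGG CCT GAA GCT AAT GAG CTG GGC AAG AAT CCC GTG AGA TGA ATC GAA GTT CGC AGT AGC CTC ATC — no ATG→stop ORF.
Frame 3: GAT GGT TGA TTG GGC CTG AAG CTA ATG AGC TGG GCA AGA ATC CCG TGA GAT GAA TCG AAG TTC GCA GTA GCC TCA — ATG at 27, stop TGA at 48 → 24 nt.
Frame 3 has an ORF of 24 nucleotides (positions 27–50) ≥ 24, so yes.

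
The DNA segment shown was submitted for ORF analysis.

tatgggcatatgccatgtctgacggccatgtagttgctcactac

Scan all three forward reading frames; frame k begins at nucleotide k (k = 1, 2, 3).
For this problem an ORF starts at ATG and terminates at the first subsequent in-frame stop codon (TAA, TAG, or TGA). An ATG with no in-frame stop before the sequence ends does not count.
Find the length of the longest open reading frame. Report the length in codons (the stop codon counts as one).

Frame 1: TAT GGG CAT ATG CCA TGT CTG ACG GCC ATG TAG TTG CTC ACT — ATG at 10, stop TAG at 31 → 24 nt; ATG at 28, stop TAG at 31 → 6 nt.
Frame 2: ATG GGC ATA TGC CAT GTC TGA CGG CCA TGT AGT TGC TCA CTA — ATG at 2, stop TGA at 20 → 21 nt.
Frame 3: TGG GCA TAT GCC ATG TCT GAC GGC CAT GTA GTT GCT CAC TAC — no ATG→stop ORF.
Longest: frame 1, positions 10–33, 24 nt = 8 codons = 7 aa. → 8 codons.

8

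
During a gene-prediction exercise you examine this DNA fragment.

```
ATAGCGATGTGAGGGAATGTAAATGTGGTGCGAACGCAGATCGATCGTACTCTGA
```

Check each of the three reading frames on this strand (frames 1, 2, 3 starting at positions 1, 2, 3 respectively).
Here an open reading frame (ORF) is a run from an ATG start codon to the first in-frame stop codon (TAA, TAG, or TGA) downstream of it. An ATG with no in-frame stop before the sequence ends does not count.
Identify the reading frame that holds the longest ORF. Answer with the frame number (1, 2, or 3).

2

Frame 1: ATA GCG ATG TGA GGG AAT GTA AAT GTG GTG CGA ACG CAG ATC GAT CGT ACT CTG — ATG at 7, stop TGA at 10 → 6 nt.
Frame 2: TAG CGA TGT GAG GGA ATG TAA ATG TGG TGC GAA CGC AGA TCG ATC GTA CTC TGA — ATG at 17, stop TAA at 20 → 6 nt; ATG at 23, stop TGA at 53 → 33 nt.
Frame 3: AGC GAT GTG AGG GAA TGT AAA TGT GGT GCG AAC GCA GAT CGA TCG TAC TCT — no ATG→stop ORF.
Longest ORF is 33 nt in frame 2 (positions 23–55).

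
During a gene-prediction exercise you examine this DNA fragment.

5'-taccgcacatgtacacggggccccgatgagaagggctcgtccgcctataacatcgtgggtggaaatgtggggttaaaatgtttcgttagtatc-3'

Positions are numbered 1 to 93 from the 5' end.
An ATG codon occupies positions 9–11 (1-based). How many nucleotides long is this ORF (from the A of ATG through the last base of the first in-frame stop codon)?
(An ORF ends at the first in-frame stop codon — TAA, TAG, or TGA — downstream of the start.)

Codons from position 9: ATG (9–11), TAC (12–14), ACG (15–17), GGG (18–20), CCC (21–23), CGA (24–26), TGA (27–29).
TGA is the first in-frame stop; ORF spans 9–29, 21 nucleotides.

21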